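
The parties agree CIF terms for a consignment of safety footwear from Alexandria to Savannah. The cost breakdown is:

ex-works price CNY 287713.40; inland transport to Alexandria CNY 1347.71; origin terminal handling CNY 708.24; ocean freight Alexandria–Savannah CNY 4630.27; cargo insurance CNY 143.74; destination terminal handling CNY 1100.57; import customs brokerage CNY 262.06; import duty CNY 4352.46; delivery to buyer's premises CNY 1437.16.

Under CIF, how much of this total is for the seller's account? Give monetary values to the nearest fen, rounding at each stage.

Seller's account: CNY 294543.36

CIF: the seller pays costs through ocean freight and marine insurance to the destination port.
Seller's account: goods 287713.40 + inland to port 1347.71 + origin terminal 708.24 + freight 4630.27 + insurance 143.74 = 294543.36
Buyer's account: destination terminal 1100.57 + brokerage 262.06 + duty 4352.46 + delivery 1437.16 = 7152.25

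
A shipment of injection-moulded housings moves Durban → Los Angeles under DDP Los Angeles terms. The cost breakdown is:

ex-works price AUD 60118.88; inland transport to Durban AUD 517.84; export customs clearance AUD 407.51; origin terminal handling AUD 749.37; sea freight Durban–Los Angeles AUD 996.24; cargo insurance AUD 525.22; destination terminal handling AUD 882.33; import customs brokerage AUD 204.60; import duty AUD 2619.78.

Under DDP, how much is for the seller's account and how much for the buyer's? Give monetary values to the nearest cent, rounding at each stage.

DDP: the seller bears all costs including import duty.
Seller's account: goods 60118.88 + inland to port 517.84 + export clearance 407.51 + origin terminal 749.37 + freight 996.24 + insurance 525.22 + destination terminal 882.33 + brokerage 204.60 + duty 2619.78 = 67021.77
Buyer's account: 0.00

Seller: AUD 67021.77; buyer: AUD 0.00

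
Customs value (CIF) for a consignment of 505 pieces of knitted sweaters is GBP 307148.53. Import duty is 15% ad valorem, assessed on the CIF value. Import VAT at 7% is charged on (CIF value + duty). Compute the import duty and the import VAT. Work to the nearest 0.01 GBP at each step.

Import duty: GBP 46072.28; import VAT: GBP 24725.46

Import duty = 307148.53 × 15% = 46072.28
VAT base = CIF + duty = 307148.53 + 46072.28 = 353220.81
Import VAT = 353220.81 × 7% = 24725.46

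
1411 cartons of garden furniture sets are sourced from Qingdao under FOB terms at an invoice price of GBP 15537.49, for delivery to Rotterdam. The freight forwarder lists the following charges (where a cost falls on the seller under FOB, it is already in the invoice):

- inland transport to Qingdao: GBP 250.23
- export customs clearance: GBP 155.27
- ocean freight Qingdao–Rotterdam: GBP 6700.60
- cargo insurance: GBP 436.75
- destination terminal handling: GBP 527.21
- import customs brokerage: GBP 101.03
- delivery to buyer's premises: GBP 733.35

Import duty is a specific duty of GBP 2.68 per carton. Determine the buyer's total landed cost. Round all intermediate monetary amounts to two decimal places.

Total landed cost: GBP 27817.91

FOB: the seller bears costs until goods are on board at the origin port; the buyer bears freight, insurance and all costs thereafter.
Already in the invoice (seller's account under FOB): inland to port, export clearance — exclude.
CIF value = FOB price + freight + insurance = 15537.49 + 6700.60 + 436.75 = 22674.84
Import duty = 1411 × 2.68 = 3781.48
Buyer bears: freight 6700.60 + insurance 436.75 + destination terminal 527.21 + brokerage 101.03 + delivery 733.35 + duty 3781.48 = 12280.42
Landed cost = invoice 15537.49 + 12280.42 = 27817.91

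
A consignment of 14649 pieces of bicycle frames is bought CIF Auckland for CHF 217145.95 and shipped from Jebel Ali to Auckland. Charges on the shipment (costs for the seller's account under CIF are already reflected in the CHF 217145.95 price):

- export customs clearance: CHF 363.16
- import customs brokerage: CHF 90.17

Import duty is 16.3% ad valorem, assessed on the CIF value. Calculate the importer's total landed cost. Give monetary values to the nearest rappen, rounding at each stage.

Total landed cost: CHF 252630.91

CIF: the seller pays costs through ocean freight and marine insurance to the destination port.
Already in the invoice (seller's account under CIF): export clearance — exclude.
The CIF price already equals the CIF value: 217145.95
Import duty = 217145.95 × 16.3% = 35394.79
Buyer bears: brokerage 90.17 + duty 35394.79 = 35484.96
Landed cost = invoice 217145.95 + 35484.96 = 252630.91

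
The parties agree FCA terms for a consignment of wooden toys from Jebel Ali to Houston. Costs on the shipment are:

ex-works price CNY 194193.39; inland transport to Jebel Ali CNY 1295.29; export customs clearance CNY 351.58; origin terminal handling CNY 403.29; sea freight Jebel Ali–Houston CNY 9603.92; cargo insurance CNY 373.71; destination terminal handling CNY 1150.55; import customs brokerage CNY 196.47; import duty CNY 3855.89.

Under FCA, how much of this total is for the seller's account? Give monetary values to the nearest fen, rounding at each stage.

FCA: the seller delivers export-cleared goods to the carrier; the buyer bears costs from that point.
Seller's account: goods 194193.39 + inland to port 1295.29 + export clearance 351.58 = 195840.26
Buyer's account: origin terminal 403.29 + freight 9603.92 + insurance 373.71 + destination terminal 1150.55 + brokerage 196.47 + duty 3855.89 = 15583.83

Seller's account: CNY 195840.26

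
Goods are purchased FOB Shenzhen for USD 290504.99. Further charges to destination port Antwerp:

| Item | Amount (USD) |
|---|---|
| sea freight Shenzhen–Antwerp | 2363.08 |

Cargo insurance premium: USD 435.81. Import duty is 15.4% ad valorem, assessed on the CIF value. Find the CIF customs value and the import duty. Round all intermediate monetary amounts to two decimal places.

CIF value: USD 293303.88; import duty: USD 45168.80

CIF = FOB price + freight + insurance
CIF = 290504.99 + 2363.08 + 435.81 = 293303.88
Import duty = 293303.88 × 15.4% = 45168.80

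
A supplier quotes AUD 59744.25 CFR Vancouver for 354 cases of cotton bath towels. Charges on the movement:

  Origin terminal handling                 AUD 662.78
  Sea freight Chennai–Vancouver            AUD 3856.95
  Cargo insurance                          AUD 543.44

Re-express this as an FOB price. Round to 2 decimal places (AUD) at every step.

FOB price: AUD 55887.30

Not relevant to the conversion: origin terminal — on the seller under both CFR and FOB; already in the CFR price and stays in the FOB price. insurance — on the buyer under both terms; not part of either seller's price.
From CFR to FOB, the seller no longer bears: freight.
FOB price = 59744.25 − 3856.95 = 55887.30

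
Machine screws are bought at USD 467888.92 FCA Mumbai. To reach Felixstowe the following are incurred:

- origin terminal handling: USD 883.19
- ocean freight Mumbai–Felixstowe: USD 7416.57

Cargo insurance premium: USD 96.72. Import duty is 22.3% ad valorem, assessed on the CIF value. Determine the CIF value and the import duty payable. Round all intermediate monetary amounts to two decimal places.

CIF value: USD 476285.40; import duty: USD 106211.64

CIF = FCA price + pre-shipment costs + freight + insurance
CIF = 467888.92 + 883.19 + 7416.57 + 96.72 = 476285.40
Import duty = 476285.40 × 22.3% = 106211.64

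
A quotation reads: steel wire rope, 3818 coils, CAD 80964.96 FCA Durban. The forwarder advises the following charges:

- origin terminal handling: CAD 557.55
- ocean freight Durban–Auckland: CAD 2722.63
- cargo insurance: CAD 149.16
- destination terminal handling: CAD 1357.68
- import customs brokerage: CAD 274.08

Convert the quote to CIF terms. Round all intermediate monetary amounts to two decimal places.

Not relevant to the conversion: destination terminal, brokerage — on the buyer under both terms; not part of either seller's price.
From FCA to CIF, the seller additionally bears: origin terminal, freight, insurance.
CIF price = 80964.96 + 557.55 + 2722.63 + 149.16 = 84394.30

CIF price: CAD 84394.30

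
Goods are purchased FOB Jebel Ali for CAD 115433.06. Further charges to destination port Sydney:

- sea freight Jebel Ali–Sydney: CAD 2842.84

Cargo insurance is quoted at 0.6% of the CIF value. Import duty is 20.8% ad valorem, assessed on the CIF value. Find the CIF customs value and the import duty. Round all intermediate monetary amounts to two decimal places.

Let C be the CIF value. C = FOB price + freight + 0.6% × C
C − 0.6% × C = 115433.06 + 2842.84
0.994 × C = 118275.90
C = 118275.90 / 0.994 = 118989.84
Insurance premium = 0.6% × 118989.84 = 713.94
Import duty = 118989.84 × 20.8% = 24749.89

CIF value: CAD 118989.84; import duty: CAD 24749.89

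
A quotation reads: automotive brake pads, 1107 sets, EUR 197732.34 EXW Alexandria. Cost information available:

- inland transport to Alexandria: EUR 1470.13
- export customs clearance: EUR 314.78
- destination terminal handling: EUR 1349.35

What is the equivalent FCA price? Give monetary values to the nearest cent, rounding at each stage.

Not relevant to the conversion: destination terminal — on the buyer under both terms; not part of either seller's price.
From EXW to FCA, the seller additionally bears: inland to port, export clearance.
FCA price = 197732.34 + 1470.13 + 314.78 = 199517.25

FCA price: EUR 199517.25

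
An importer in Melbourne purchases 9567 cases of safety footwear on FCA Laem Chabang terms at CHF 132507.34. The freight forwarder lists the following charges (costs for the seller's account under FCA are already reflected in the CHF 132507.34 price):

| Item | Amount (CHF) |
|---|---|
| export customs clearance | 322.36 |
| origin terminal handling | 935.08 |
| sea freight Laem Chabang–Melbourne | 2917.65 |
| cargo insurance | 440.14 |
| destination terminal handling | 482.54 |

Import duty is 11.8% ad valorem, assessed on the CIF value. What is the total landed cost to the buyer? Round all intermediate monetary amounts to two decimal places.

Total landed cost: CHF 153425.17

FCA: the seller delivers export-cleared goods to the carrier; the buyer bears costs from that point.
Already in the invoice (seller's account under FCA): export clearance — exclude.
CIF value = FCA price + origin terminal + freight + insurance = 132507.34 + 935.08 + 2917.65 + 440.14 = 136800.21
Import duty = 136800.21 × 11.8% = 16142.42
Buyer bears: origin terminal 935.08 + freight 2917.65 + insurance 440.14 + destination terminal 482.54 + duty 16142.42 = 20917.83
Landed cost = invoice 132507.34 + 20917.83 = 153425.17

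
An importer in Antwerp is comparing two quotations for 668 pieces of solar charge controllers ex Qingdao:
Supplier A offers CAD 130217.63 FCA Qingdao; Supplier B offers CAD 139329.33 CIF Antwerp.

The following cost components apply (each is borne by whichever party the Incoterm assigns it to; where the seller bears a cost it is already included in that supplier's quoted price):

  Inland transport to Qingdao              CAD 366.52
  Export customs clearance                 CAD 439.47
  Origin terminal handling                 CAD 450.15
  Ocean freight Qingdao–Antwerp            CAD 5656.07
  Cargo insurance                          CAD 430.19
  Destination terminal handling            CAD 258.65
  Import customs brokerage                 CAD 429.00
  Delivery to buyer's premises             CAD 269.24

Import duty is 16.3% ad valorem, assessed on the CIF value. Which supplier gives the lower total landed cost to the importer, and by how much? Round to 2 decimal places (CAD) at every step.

Supplier A (FCA):
CIF value = FCA price + origin terminal + freight + insurance = 130217.63 + 450.15 + 5656.07 + 430.19 = 136754.04
Import duty = 136754.04 × 16.3% = 22290.91
Buyer bears (A): 450.15 + 5656.07 + 430.19 + 258.65 + 429.00 + 269.24 = 7493.30
Landed cost (A) = invoice 130217.63 + 7493.30 + duty 22290.91 = 160001.84
Supplier B (CIF):
The CIF price already equals the CIF value: 139329.33
Import duty = 139329.33 × 16.3% = 22710.68
Buyer bears (B): 258.65 + 429.00 + 269.24 = 956.89
Landed cost (B) = invoice 139329.33 + 956.89 + duty 22710.68 = 162996.90
Difference = |160001.84 − 162996.90| = 2995.06

Supplier A is cheaper by CAD 2995.06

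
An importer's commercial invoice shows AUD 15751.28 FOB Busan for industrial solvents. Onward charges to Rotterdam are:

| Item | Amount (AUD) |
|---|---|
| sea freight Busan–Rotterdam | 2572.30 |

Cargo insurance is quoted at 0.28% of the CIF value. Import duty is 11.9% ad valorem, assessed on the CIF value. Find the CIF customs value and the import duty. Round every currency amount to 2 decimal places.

Let C be the CIF value. C = FOB price + freight + 0.28% × C
C − 0.28% × C = 15751.28 + 2572.30
0.9972 × C = 18323.58
C = 18323.58 / 0.9972 = 18375.03
Insurance premium = 0.28% × 18375.03 = 51.45
Import duty = 18375.03 × 11.9% = 2186.63

CIF value: AUD 18375.03; import duty: AUD 2186.63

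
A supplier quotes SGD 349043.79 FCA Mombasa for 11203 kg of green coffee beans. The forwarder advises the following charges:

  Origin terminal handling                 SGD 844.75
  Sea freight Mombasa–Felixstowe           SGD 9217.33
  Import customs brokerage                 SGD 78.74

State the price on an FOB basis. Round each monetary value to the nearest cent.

FOB price: SGD 349888.54

Not relevant to the conversion: freight, brokerage — on the buyer under both terms; not part of either seller's price.
From FCA to FOB, the seller additionally bears: origin terminal.
FOB price = 349043.79 + 844.75 = 349888.54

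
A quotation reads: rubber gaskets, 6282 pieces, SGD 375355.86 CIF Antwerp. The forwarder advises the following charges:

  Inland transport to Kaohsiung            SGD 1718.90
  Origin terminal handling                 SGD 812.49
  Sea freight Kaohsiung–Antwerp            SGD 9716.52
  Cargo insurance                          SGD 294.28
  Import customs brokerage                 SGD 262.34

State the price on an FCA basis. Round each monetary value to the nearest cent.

Not relevant to the conversion: inland to port — on the seller under both CIF and FCA; already in the CIF price and stays in the FCA price. brokerage — on the buyer under both terms; not part of either seller's price.
From CIF to FCA, the seller no longer bears: origin terminal, freight, insurance.
FCA price = 375355.86 − 812.49 − 9716.52 − 294.28 = 364532.57

FCA price: SGD 364532.57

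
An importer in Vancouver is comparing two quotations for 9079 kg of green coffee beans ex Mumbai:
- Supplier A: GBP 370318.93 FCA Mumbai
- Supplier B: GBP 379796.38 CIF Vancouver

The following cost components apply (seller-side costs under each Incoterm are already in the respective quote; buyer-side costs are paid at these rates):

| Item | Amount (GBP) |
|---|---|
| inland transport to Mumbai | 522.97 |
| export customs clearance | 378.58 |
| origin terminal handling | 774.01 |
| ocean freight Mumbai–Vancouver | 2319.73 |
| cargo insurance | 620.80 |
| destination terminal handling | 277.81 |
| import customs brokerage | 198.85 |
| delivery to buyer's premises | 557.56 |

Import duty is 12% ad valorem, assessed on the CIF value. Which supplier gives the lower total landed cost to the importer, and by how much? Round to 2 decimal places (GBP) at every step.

Supplier A is cheaper by GBP 6454.46

Supplier A (FCA):
CIF value = FCA price + origin terminal + freight + insurance = 370318.93 + 774.01 + 2319.73 + 620.80 = 374033.47
Import duty = 374033.47 × 12% = 44884.02
Buyer bears (A): 774.01 + 2319.73 + 620.80 + 277.81 + 198.85 + 557.56 = 4748.76
Landed cost (A) = invoice 370318.93 + 4748.76 + duty 44884.02 = 419951.71
Supplier B (CIF):
The CIF price already equals the CIF value: 379796.38
Import duty = 379796.38 × 12% = 45575.57
Buyer bears (B): 277.81 + 198.85 + 557.56 = 1034.22
Landed cost (B) = invoice 379796.38 + 1034.22 + duty 45575.57 = 426406.17
Difference = |419951.71 − 426406.17| = 6454.46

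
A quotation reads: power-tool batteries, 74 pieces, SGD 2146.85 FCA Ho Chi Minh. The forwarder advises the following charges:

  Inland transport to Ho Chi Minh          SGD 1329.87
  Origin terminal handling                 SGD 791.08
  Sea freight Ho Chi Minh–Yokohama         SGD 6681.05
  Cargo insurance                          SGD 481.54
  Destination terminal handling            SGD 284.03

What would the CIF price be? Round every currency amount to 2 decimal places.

CIF price: SGD 10100.52

Not relevant to the conversion: inland to port — on the seller under both FCA and CIF; already in the FCA price and stays in the CIF price. destination terminal — on the buyer under both terms; not part of either seller's price.
From FCA to CIF, the seller additionally bears: origin terminal, freight, insurance.
CIF price = 2146.85 + 791.08 + 6681.05 + 481.54 = 10100.52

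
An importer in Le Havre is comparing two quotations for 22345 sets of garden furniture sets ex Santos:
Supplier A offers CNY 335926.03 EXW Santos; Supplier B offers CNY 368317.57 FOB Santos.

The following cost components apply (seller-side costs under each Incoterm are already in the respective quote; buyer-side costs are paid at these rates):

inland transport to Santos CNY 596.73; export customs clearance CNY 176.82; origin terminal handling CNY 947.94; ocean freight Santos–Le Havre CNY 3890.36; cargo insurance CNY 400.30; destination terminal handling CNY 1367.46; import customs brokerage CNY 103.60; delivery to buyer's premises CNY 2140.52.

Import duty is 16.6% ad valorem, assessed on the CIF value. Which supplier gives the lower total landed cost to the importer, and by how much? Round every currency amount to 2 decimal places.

Supplier A is cheaper by CNY 35761.28

Supplier A (EXW):
CIF value = EXW price + inland to port + export clearance + origin terminal + freight + insurance = 335926.03 + 596.73 + 176.82 + 947.94 + 3890.36 + 400.30 = 341938.18
Import duty = 341938.18 × 16.6% = 56761.74
Buyer bears (A): 596.73 + 176.82 + 947.94 + 3890.36 + 400.30 + 1367.46 + 103.60 + 2140.52 = 9623.73
Landed cost (A) = invoice 335926.03 + 9623.73 + duty 56761.74 = 402311.50
Supplier B (FOB):
CIF value = FOB price + freight + insurance = 368317.57 + 3890.36 + 400.30 = 372608.23
Import duty = 372608.23 × 16.6% = 61852.97
Buyer bears (B): 3890.36 + 400.30 + 1367.46 + 103.60 + 2140.52 = 7902.24
Landed cost (B) = invoice 368317.57 + 7902.24 + duty 61852.97 = 438072.78
Difference = |402311.50 − 438072.78| = 35761.28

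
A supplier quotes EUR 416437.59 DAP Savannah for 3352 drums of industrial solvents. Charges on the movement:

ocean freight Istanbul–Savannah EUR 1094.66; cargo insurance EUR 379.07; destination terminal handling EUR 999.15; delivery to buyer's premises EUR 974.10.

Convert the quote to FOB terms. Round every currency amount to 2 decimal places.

From DAP to FOB, the seller no longer bears: freight, insurance, destination terminal, delivery.
FOB price = 416437.59 − 1094.66 − 379.07 − 999.15 − 974.10 = 412990.61

FOB price: EUR 412990.61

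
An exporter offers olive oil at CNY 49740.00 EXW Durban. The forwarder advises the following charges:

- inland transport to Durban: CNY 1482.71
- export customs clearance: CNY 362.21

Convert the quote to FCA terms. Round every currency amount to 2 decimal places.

FCA price: CNY 51584.92

From EXW to FCA, the seller additionally bears: inland to port, export clearance.
FCA price = 49740.00 + 1482.71 + 362.21 = 51584.92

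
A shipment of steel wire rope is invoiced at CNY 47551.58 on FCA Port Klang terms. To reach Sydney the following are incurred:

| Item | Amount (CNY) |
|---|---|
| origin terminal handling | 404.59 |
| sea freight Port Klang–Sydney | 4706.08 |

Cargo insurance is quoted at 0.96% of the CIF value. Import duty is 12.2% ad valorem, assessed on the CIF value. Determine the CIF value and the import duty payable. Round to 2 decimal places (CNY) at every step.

Let C be the CIF value. C = FCA price + pre-shipment costs + freight + 0.96% × C
C − 0.96% × C = 47551.58 + 404.59 + 4706.08
0.9904 × C = 52662.25
C = 52662.25 / 0.9904 = 53172.71
Insurance premium = 0.96% × 53172.71 = 510.46
Import duty = 53172.71 × 12.2% = 6487.07

CIF value: CNY 53172.71; import duty: CNY 6487.07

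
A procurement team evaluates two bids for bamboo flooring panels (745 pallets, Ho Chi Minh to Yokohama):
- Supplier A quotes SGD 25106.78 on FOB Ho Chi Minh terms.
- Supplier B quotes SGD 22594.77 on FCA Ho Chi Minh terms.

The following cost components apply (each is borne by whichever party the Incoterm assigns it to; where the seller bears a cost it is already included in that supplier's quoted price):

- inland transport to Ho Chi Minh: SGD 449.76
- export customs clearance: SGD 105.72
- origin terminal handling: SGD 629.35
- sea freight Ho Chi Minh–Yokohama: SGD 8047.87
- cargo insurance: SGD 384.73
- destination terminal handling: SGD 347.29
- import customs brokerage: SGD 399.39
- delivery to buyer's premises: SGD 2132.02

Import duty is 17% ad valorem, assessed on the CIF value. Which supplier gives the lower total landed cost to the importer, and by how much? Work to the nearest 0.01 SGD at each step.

Supplier B is cheaper by SGD 2202.71

Supplier A (FOB):
CIF value = FOB price + freight + insurance = 25106.78 + 8047.87 + 384.73 = 33539.38
Import duty = 33539.38 × 17% = 5701.69
Buyer bears (A): 8047.87 + 384.73 + 347.29 + 399.39 + 2132.02 = 11311.30
Landed cost (A) = invoice 25106.78 + 11311.30 + duty 5701.69 = 42119.77
Supplier B (FCA):
CIF value = FCA price + origin terminal + freight + insurance = 22594.77 + 629.35 + 8047.87 + 384.73 = 31656.72
Import duty = 31656.72 × 17% = 5381.64
Buyer bears (B): 629.35 + 8047.87 + 384.73 + 347.29 + 399.39 + 2132.02 = 11940.65
Landed cost (B) = invoice 22594.77 + 11940.65 + duty 5381.64 = 39917.06
Difference = |42119.77 − 39917.06| = 2202.71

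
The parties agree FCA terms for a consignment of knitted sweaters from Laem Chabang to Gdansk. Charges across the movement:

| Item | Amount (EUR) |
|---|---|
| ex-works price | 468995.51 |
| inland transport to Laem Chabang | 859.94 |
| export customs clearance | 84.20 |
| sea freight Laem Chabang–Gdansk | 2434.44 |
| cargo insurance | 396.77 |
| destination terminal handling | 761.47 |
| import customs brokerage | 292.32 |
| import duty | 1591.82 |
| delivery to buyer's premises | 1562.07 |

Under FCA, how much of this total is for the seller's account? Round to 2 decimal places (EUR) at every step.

Seller's account: EUR 469939.65

FCA: the seller delivers export-cleared goods to the carrier; the buyer bears costs from that point.
Seller's account: goods 468995.51 + inland to port 859.94 + export clearance 84.20 = 469939.65
Buyer's account: freight 2434.44 + insurance 396.77 + destination terminal 761.47 + brokerage 292.32 + duty 1591.82 + delivery 1562.07 = 7038.89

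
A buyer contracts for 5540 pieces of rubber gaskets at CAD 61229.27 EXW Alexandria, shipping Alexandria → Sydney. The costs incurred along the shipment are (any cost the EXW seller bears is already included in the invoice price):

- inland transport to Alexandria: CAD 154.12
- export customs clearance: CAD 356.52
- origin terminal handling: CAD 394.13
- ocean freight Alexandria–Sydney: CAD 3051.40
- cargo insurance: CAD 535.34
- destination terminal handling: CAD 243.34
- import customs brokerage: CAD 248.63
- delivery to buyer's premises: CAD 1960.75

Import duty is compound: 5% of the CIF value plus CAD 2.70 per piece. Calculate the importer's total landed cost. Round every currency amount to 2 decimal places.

EXW: the seller makes goods available at their premises; the buyer bears all onward costs.
CIF value = EXW price + inland to port + export clearance + origin terminal + freight + insurance = 61229.27 + 154.12 + 356.52 + 394.13 + 3051.40 + 535.34 = 65720.78
Ad valorem component: 65720.78 × 5% = 3286.04
Specific component: 5540 × 2.70 = 14958.00
Import duty = 3286.04 + 14958.00 = 18244.04
Buyer bears: inland to port 154.12 + export clearance 356.52 + origin terminal 394.13 + freight 3051.40 + insurance 535.34 + destination terminal 243.34 + brokerage 248.63 + delivery 1960.75 + duty 18244.04 = 25188.27
Landed cost = invoice 61229.27 + 25188.27 = 86417.54

Total landed cost: CAD 86417.54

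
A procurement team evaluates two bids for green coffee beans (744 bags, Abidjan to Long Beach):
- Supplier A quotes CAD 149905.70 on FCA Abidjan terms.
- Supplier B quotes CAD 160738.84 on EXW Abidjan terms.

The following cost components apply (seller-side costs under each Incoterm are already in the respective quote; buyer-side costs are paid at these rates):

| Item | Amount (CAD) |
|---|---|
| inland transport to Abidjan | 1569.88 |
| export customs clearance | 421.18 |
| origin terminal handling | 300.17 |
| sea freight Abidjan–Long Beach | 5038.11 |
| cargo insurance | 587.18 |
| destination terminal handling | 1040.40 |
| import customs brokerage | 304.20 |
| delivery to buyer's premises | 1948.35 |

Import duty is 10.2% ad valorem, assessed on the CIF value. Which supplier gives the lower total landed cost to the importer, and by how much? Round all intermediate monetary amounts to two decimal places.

Supplier A (FCA):
CIF value = FCA price + origin terminal + freight + insurance = 149905.70 + 300.17 + 5038.11 + 587.18 = 155831.16
Import duty = 155831.16 × 10.2% = 15894.78
Buyer bears (A): 300.17 + 5038.11 + 587.18 + 1040.40 + 304.20 + 1948.35 = 9218.41
Landed cost (A) = invoice 149905.70 + 9218.41 + duty 15894.78 = 175018.89
Supplier B (EXW):
CIF value = EXW price + inland to port + export clearance + origin terminal + freight + insurance = 160738.84 + 1569.88 + 421.18 + 300.17 + 5038.11 + 587.18 = 168655.36
Import duty = 168655.36 × 10.2% = 17202.85
Buyer bears (B): 1569.88 + 421.18 + 300.17 + 5038.11 + 587.18 + 1040.40 + 304.20 + 1948.35 = 11209.47
Landed cost (B) = invoice 160738.84 + 11209.47 + duty 17202.85 = 189151.16
Difference = |175018.89 − 189151.16| = 14132.27

Supplier A is cheaper by CAD 14132.27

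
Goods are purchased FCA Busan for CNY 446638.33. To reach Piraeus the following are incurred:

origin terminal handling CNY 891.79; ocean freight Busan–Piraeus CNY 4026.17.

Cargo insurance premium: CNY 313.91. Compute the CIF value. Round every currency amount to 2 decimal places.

CIF value: CNY 451870.20

CIF = FCA price + pre-shipment costs + freight + insurance
CIF = 446638.33 + 891.79 + 4026.17 + 313.91 = 451870.20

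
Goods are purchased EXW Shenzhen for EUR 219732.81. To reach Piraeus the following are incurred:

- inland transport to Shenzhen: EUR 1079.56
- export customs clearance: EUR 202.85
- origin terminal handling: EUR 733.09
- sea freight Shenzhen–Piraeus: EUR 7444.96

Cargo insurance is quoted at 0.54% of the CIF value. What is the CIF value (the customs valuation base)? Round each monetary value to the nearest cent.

CIF value: EUR 230437.63

Let C be the CIF value. C = EXW price + pre-shipment costs + freight + 0.54% × C
C − 0.54% × C = 219732.81 + 1079.56 + 202.85 + 733.09 + 7444.96
0.9946 × C = 229193.27
C = 229193.27 / 0.9946 = 230437.63
Insurance premium = 0.54% × 230437.63 = 1244.36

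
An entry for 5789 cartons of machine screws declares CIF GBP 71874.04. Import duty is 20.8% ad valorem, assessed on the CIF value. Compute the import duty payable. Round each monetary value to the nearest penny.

Import duty: GBP 14949.80

Import duty = 71874.04 × 20.8% = 14949.80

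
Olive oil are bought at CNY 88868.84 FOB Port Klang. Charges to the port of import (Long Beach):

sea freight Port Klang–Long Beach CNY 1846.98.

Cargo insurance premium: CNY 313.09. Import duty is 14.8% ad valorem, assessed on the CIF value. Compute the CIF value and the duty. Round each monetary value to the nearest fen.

CIF value: CNY 91028.91; import duty: CNY 13472.28

CIF = FOB price + freight + insurance
CIF = 88868.84 + 1846.98 + 313.09 = 91028.91
Import duty = 91028.91 × 14.8% = 13472.28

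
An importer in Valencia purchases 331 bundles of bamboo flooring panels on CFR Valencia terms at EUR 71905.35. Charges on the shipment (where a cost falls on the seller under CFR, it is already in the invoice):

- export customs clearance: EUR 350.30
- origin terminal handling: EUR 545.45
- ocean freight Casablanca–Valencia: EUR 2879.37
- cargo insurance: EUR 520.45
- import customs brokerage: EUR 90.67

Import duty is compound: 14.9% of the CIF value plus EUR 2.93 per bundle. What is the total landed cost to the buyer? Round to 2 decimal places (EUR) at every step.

CFR: the seller pays costs through ocean freight to the destination port, but not insurance.
Already in the invoice (seller's account under CFR): export clearance, origin terminal, freight — exclude.
CIF value = CFR price + insurance = 71905.35 + 520.45 = 72425.80
Ad valorem component: 72425.80 × 14.9% = 10791.44
Specific component: 331 × 2.93 = 969.83
Import duty = 10791.44 + 969.83 = 11761.27
Buyer bears: insurance 520.45 + brokerage 90.67 + duty 11761.27 = 12372.39
Landed cost = invoice 71905.35 + 12372.39 = 84277.74

Total landed cost: EUR 84277.74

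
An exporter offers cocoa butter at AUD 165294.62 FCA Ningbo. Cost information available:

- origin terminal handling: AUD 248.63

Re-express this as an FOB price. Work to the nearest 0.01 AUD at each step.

FOB price: AUD 165543.25

From FCA to FOB, the seller additionally bears: origin terminal.
FOB price = 165294.62 + 248.63 = 165543.25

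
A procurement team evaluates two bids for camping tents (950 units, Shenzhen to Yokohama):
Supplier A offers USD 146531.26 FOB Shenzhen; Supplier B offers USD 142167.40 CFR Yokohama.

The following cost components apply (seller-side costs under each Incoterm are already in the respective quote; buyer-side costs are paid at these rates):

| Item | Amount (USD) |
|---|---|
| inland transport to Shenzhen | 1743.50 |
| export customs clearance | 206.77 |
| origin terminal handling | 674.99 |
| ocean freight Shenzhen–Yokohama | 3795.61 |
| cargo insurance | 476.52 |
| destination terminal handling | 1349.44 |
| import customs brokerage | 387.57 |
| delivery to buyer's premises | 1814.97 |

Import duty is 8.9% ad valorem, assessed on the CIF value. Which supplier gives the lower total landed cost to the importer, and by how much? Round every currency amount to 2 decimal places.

Supplier A (FOB):
CIF value = FOB price + freight + insurance = 146531.26 + 3795.61 + 476.52 = 150803.39
Import duty = 150803.39 × 8.9% = 13421.50
Buyer bears (A): 3795.61 + 476.52 + 1349.44 + 387.57 + 1814.97 = 7824.11
Landed cost (A) = invoice 146531.26 + 7824.11 + duty 13421.50 = 167776.87
Supplier B (CFR):
CIF value = CFR price + insurance = 142167.40 + 476.52 = 142643.92
Import duty = 142643.92 × 8.9% = 12695.31
Buyer bears (B): 476.52 + 1349.44 + 387.57 + 1814.97 = 4028.50
Landed cost (B) = invoice 142167.40 + 4028.50 + duty 12695.31 = 158891.21
Difference = |167776.87 − 158891.21| = 8885.66

Supplier B is cheaper by USD 8885.66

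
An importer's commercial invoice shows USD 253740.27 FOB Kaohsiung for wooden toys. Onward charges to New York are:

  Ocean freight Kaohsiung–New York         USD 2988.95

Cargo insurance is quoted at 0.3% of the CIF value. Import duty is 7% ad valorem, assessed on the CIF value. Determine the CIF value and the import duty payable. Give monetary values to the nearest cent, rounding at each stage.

CIF value: USD 257501.73; import duty: USD 18025.12

Let C be the CIF value. C = FOB price + freight + 0.3% × C
C − 0.3% × C = 253740.27 + 2988.95
0.997 × C = 256729.22
C = 256729.22 / 0.997 = 257501.73
Insurance premium = 0.3% × 257501.73 = 772.51
Import duty = 257501.73 × 7% = 18025.12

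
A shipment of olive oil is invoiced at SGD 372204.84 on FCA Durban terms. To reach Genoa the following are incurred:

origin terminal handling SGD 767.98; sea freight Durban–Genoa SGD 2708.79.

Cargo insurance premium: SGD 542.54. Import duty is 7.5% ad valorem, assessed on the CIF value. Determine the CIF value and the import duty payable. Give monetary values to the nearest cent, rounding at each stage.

CIF = FCA price + pre-shipment costs + freight + insurance
CIF = 372204.84 + 767.98 + 2708.79 + 542.54 = 376224.15
Import duty = 376224.15 × 7.5% = 28216.81

CIF value: SGD 376224.15; import duty: SGD 28216.81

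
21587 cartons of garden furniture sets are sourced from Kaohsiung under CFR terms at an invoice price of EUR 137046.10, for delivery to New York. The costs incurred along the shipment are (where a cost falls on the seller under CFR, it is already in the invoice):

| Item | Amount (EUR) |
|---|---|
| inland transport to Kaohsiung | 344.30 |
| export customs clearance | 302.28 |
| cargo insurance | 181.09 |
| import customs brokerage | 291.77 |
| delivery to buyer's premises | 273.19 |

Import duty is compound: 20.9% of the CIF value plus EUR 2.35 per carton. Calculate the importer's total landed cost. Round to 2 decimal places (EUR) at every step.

Total landed cost: EUR 217202.08

CFR: the seller pays costs through ocean freight to the destination port, but not insurance.
Already in the invoice (seller's account under CFR): inland to port, export clearance — exclude.
CIF value = CFR price + insurance = 137046.10 + 181.09 = 137227.19
Ad valorem component: 137227.19 × 20.9% = 28680.48
Specific component: 21587 × 2.35 = 50729.45
Import duty = 28680.48 + 50729.45 = 79409.93
Buyer bears: insurance 181.09 + brokerage 291.77 + delivery 273.19 + duty 79409.93 = 80155.98
Landed cost = invoice 137046.10 + 80155.98 = 217202.08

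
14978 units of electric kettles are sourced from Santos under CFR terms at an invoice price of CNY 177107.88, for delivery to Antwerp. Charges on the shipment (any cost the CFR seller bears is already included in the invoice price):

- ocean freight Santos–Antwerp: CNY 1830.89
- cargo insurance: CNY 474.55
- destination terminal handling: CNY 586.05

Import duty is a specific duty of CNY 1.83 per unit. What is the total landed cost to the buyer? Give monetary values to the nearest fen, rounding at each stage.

Total landed cost: CNY 205578.22

CFR: the seller pays costs through ocean freight to the destination port, but not insurance.
Already in the invoice (seller's account under CFR): freight — exclude.
CIF value = CFR price + insurance = 177107.88 + 474.55 = 177582.43
Import duty = 14978 × 1.83 = 27409.74
Buyer bears: insurance 474.55 + destination terminal 586.05 + duty 27409.74 = 28470.34
Landed cost = invoice 177107.88 + 28470.34 = 205578.22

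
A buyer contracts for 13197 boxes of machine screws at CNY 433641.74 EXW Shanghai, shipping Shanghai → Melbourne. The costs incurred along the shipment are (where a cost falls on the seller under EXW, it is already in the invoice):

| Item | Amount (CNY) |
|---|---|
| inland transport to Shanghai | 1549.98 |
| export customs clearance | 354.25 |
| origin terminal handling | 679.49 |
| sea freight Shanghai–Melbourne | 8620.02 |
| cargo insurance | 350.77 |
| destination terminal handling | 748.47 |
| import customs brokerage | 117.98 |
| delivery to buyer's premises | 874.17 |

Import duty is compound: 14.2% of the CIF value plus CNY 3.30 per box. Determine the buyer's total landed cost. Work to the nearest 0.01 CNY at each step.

Total landed cost: CNY 553704.84

EXW: the seller makes goods available at their premises; the buyer bears all onward costs.
CIF value = EXW price + inland to port + export clearance + origin terminal + freight + insurance = 433641.74 + 1549.98 + 354.25 + 679.49 + 8620.02 + 350.77 = 445196.25
Ad valorem component: 445196.25 × 14.2% = 63217.87
Specific component: 13197 × 3.30 = 43550.10
Import duty = 63217.87 + 43550.10 = 106767.97
Buyer bears: inland to port 1549.98 + export clearance 354.25 + origin terminal 679.49 + freight 8620.02 + insurance 350.77 + destination terminal 748.47 + brokerage 117.98 + delivery 874.17 + duty 106767.97 = 120063.10
Landed cost = invoice 433641.74 + 120063.10 = 553704.84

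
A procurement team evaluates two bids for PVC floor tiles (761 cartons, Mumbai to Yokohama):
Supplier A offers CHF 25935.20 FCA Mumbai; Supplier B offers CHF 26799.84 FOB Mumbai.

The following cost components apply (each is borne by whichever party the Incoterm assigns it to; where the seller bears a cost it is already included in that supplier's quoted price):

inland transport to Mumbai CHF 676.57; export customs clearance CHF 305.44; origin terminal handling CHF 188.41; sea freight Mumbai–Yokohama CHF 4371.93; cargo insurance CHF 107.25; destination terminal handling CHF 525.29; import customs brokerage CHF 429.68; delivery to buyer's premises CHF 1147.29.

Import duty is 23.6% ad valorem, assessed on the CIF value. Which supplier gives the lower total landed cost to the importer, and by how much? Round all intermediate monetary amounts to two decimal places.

Supplier A is cheaper by CHF 835.82

Supplier A (FCA):
CIF value = FCA price + origin terminal + freight + insurance = 25935.20 + 188.41 + 4371.93 + 107.25 = 30602.79
Import duty = 30602.79 × 23.6% = 7222.26
Buyer bears (A): 188.41 + 4371.93 + 107.25 + 525.29 + 429.68 + 1147.29 = 6769.85
Landed cost (A) = invoice 25935.20 + 6769.85 + duty 7222.26 = 39927.31
Supplier B (FOB):
CIF value = FOB price + freight + insurance = 26799.84 + 4371.93 + 107.25 = 31279.02
Import duty = 31279.02 × 23.6% = 7381.85
Buyer bears (B): 4371.93 + 107.25 + 525.29 + 429.68 + 1147.29 = 6581.44
Landed cost (B) = invoice 26799.84 + 6581.44 + duty 7381.85 = 40763.13
Difference = |39927.31 − 40763.13| = 835.82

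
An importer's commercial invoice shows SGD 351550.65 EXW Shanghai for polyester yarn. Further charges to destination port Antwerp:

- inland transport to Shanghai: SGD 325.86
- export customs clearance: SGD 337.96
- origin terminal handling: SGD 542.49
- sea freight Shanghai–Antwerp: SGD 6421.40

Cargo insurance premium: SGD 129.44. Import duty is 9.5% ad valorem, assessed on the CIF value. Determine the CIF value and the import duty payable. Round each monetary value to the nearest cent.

CIF value: SGD 359307.80; import duty: SGD 34134.24

CIF = EXW price + pre-shipment costs + freight + insurance
CIF = 351550.65 + 325.86 + 337.96 + 542.49 + 6421.40 + 129.44 = 359307.80
Import duty = 359307.80 × 9.5% = 34134.24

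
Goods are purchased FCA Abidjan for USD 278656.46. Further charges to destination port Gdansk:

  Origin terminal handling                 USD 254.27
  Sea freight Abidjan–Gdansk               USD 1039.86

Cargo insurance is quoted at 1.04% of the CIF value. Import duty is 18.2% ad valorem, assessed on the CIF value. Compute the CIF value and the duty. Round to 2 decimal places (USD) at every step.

Let C be the CIF value. C = FCA price + pre-shipment costs + freight + 1.04% × C
C − 1.04% × C = 278656.46 + 254.27 + 1039.86
0.9896 × C = 279950.59
C = 279950.59 / 0.9896 = 282892.67
Insurance premium = 1.04% × 282892.67 = 2942.08
Import duty = 282892.67 × 18.2% = 51486.47

CIF value: USD 282892.67; import duty: USD 51486.47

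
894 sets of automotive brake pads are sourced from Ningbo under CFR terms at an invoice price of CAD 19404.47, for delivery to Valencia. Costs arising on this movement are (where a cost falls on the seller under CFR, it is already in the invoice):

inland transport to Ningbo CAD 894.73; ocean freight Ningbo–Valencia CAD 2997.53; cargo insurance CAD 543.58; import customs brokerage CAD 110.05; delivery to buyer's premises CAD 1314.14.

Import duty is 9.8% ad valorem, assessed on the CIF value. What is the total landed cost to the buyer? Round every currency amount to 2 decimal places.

Total landed cost: CAD 23327.15

CFR: the seller pays costs through ocean freight to the destination port, but not insurance.
Already in the invoice (seller's account under CFR): inland to port, freight — exclude.
CIF value = CFR price + insurance = 19404.47 + 543.58 = 19948.05
Import duty = 19948.05 × 9.8% = 1954.91
Buyer bears: insurance 543.58 + brokerage 110.05 + delivery 1314.14 + duty 1954.91 = 3922.68
Landed cost = invoice 19404.47 + 3922.68 = 23327.15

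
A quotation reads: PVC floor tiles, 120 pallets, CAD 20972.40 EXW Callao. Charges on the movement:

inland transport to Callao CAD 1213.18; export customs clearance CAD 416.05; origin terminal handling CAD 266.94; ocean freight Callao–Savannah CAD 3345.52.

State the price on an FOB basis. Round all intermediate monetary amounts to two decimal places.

FOB price: CAD 22868.57

Not relevant to the conversion: freight — on the buyer under both terms; not part of either seller's price.
From EXW to FOB, the seller additionally bears: inland to port, export clearance, origin terminal.
FOB price = 20972.40 + 1213.18 + 416.05 + 266.94 = 22868.57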